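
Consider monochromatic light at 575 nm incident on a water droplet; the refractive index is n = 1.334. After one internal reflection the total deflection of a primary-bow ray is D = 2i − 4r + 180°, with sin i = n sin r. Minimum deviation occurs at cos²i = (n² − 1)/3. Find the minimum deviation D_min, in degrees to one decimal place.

138.1°

cos²i = (1.77956 − 1)/3 = 0.25985; i = arccos(0.50976) = 59.352°.
sin r = sin 59.352°/1.334 = 0.64492; r = 40.159°.
D_min = 2·59.352° − 4·40.159° + 180° = 138.067°.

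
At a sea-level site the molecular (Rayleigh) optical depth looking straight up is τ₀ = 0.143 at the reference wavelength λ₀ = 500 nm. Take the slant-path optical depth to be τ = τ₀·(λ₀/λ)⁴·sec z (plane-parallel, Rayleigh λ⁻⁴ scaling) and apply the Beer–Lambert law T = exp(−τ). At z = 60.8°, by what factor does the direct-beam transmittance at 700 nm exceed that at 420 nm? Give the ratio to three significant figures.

1.67

Airmass: sec 60.8° = 2.0498.
τ(700 nm) = 0.143 × (500/700)⁴ × 2.0498 = 0.143 × 0.2603 × 2.0498 = 0.0763.
τ(420 nm) = 0.143 × (500/420)⁴ × 2.0498 = 0.143 × 2.0086 × 2.0498 = 0.5887.
T(700)/T(420) = exp(τ_B − τ_A) = exp(0.5124) = 1.6694.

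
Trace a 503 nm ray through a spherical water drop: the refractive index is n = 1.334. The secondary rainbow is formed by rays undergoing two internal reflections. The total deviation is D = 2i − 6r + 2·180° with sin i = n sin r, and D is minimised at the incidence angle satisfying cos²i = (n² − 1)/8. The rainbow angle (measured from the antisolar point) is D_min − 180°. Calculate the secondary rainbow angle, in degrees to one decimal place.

51.2°

cos²i = (1.77956 − 1)/8 = 0.09744; i = arccos(0.31216) = 71.810°.
sin r = sin 71.810°/1.334 = 0.71217; r = 45.411°.
D_min = 2·71.810° − 6·45.411° + 360° = 231.153°.
Rainbow angle = D_min − 180° = 51.153°.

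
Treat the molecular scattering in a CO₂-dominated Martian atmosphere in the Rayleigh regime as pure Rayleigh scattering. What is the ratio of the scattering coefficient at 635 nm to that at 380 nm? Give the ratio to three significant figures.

Rayleigh scattering ∝ λ⁻⁴, so the ratio of coefficients is the inverse fourth power of the wavelength ratio.
σ(635)/σ(380) = (380/635)⁴ = (0.5984)⁴ = 0.1282.

0.128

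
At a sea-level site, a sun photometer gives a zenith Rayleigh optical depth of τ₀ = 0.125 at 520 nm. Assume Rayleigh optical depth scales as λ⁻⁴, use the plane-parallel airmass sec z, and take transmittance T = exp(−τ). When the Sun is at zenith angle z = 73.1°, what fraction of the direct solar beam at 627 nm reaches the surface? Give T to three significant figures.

sec 73.1° = 3.4399.
τ = 0.125 × (520/627)⁴ × 3.4399 = 0.125 × 0.4731 × 3.4399 = 0.2034.
T = exp(−0.2034) = 0.8159.

0.816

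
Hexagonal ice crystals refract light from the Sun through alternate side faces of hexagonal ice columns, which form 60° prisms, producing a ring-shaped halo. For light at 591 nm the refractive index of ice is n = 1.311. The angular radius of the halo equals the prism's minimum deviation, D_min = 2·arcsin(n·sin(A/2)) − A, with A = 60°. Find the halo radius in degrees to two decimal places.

n·sin(A/2) = 1.311 × sin 30° = 1.311 × 0.5000 = 0.6555.
D_min = 2·arcsin(0.6555) − 60° = 2 × 40.958° − 60° = 21.915°.

21.92°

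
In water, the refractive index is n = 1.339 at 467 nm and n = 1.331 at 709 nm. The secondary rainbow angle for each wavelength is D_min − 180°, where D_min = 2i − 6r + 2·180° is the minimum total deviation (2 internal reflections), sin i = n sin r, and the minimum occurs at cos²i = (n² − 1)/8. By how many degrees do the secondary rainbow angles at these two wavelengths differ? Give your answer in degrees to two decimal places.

2.09°

At 467 nm (n = 1.339): cos²i = 0.09912 → i = 71.650°, r = 45.141°, D_min = 232.451°, rainbow angle = 52.451°.
At 709 nm (n = 1.331): cos²i = 0.09645 → i = 71.907°, r = 45.575°, D_min = 230.365°, rainbow angle = 50.365°.
Angular width = |52.451° − 50.365°| = 2.086°.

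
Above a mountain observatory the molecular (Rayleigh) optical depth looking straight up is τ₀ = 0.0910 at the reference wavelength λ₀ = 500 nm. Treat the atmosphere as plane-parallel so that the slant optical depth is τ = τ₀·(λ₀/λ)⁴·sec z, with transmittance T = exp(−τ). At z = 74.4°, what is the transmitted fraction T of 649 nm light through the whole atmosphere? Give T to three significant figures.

sec 74.4° = 3.7186.
τ = 0.0910 × (500/649)⁴ × 3.7186 = 0.0910 × 0.3523 × 3.7186 = 0.1192.
T = exp(−0.1192) = 0.8876.

0.888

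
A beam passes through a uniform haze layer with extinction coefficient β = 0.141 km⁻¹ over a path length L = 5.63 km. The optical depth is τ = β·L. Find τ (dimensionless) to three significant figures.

0.794

τ = β·L = 0.141 × 5.63 = 0.7938.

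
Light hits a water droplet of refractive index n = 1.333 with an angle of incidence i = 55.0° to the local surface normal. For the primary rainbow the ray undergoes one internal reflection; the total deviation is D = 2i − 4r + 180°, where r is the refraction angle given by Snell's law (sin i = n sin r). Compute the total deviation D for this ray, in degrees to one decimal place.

sin r = sin 55.0° / 1.333 = 0.8192/1.333 = 0.6145; r = 37.92°.
D = 2·55.0° − 4·37.92° + 180° = 110.00° − 151.67° + 180° = 138.33°.

138.3°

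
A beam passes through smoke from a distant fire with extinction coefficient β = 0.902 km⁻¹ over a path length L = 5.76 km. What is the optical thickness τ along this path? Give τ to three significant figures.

5.20

τ = β·L = 0.902 × 5.76 = 5.1955.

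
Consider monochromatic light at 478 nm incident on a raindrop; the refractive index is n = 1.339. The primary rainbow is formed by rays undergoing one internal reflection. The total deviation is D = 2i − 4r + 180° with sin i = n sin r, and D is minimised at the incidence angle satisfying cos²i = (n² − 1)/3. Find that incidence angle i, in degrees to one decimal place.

cos²i = (1.339² − 1)/3 = (1.79292 − 1)/3 = 0.26431.
cos i = 0.51411, so i = 59.062°.

59.1°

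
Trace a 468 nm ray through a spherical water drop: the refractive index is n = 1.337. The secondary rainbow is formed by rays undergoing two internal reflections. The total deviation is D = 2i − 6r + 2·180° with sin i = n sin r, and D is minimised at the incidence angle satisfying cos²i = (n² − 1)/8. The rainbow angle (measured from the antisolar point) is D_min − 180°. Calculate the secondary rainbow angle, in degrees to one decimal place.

51.9°

cos²i = (1.78757 − 1)/8 = 0.09845; i = arccos(0.31376) = 71.714°.
sin r = sin 71.714°/1.337 = 0.71017; r = 45.249°.
D_min = 2·71.714° − 6·45.249° + 360° = 231.934°.
Rainbow angle = D_min − 180° = 51.934°.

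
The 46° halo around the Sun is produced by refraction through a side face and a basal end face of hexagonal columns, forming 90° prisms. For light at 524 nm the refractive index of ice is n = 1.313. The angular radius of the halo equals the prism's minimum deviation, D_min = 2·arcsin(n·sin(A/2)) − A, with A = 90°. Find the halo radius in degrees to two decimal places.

n·sin(A/2) = 1.313 × sin 45° = 1.313 × 0.7071 = 0.9284.
D_min = 2·arcsin(0.9284) − 90° = 2 × 68.192° − 90° = 46.383°.

46.38°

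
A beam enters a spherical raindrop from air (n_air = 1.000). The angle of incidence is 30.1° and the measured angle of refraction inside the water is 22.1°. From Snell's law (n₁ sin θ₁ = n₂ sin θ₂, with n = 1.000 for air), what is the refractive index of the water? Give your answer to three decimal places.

1.333

n = sin θ_i / sin θ_r = sin 30.1° / sin 22.1° = 0.5015 / 0.3762 = 1.3330.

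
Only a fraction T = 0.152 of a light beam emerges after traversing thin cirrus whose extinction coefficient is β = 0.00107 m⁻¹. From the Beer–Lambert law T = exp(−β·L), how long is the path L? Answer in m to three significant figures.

1760 m

Beer–Lambert: T = exp(−βL) ⇒ L = −ln(T)/β = −ln(0.152)/0.00107 = 1.8839/0.00107 = 1761 m.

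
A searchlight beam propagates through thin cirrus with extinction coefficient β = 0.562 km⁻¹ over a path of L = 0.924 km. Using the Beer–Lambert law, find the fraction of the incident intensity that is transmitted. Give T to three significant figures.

τ = β·L = 0.562 × 0.924 = 0.5193.
T = exp(−0.5193) = 0.5949.

0.595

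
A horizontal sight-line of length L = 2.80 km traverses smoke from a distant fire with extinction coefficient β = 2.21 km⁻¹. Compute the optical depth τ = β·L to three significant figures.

6.19

τ = β·L = 2.21 × 2.80 = 6.1880.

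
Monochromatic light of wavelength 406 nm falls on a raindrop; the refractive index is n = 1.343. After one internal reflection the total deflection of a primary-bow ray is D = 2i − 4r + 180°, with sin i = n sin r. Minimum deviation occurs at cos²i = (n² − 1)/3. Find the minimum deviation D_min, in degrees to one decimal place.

cos²i = (1.80365 − 1)/3 = 0.26788; i = arccos(0.51757) = 58.830°.
sin r = sin 58.830°/1.343 = 0.63711; r = 39.577°.
D_min = 2·58.830° − 4·39.577° + 180° = 139.354°.

139.4°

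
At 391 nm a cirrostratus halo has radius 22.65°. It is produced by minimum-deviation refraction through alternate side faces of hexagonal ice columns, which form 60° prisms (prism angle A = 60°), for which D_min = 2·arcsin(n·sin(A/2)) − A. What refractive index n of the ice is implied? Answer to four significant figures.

1.321

Rearranging: n = sin((D_min + A)/2) / sin(A/2).
(D_min + A)/2 = (22.65° + 60°)/2 = 41.325°.
n = sin 41.325° / sin 30° = 0.6603 / 0.5000 = 1.3207.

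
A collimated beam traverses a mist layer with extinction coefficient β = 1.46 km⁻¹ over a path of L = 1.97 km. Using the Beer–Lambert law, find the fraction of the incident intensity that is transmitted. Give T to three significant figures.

τ = β·L = 1.46 × 1.97 = 2.8762.
T = exp(−2.8762) = 0.0563.

0.0563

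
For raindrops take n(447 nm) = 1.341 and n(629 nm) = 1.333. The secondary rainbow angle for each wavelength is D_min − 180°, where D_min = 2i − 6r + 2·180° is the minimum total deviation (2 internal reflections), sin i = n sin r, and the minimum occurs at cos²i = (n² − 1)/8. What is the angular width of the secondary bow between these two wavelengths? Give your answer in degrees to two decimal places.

At 447 nm (n = 1.341): cos²i = 0.09979 → i = 71.586°, r = 45.034°, D_min = 232.966°, rainbow angle = 52.966°.
At 629 nm (n = 1.333): cos²i = 0.09711 → i = 71.843°, r = 45.466°, D_min = 230.891°, rainbow angle = 50.891°.
Angular width = |52.966° − 50.891°| = 2.075°.

2.08°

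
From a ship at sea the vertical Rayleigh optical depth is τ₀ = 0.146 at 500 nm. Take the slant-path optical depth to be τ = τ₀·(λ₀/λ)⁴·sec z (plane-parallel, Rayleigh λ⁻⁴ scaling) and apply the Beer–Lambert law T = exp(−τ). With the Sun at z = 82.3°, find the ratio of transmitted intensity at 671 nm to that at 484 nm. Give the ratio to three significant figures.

Airmass: sec 82.3° = 7.4635.
τ(671 nm) = 0.146 × (500/671)⁴ × 7.4635 = 0.146 × 0.3083 × 7.4635 = 0.3360.
τ(484 nm) = 0.146 × (500/484)⁴ × 7.4635 = 0.146 × 1.1389 × 7.4635 = 1.2411.
T(671)/T(484) = exp(τ_B − τ_A) = exp(0.9051) = 2.4722.

2.47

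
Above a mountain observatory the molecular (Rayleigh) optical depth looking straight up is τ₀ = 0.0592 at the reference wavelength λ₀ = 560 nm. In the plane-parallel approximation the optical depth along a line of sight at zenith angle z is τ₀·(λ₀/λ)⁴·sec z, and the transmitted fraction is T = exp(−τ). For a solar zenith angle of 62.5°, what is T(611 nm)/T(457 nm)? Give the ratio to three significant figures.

Airmass: sec 62.5° = 2.1657.
τ(611 nm) = 0.0592 × (560/611)⁴ × 2.1657 = 0.0592 × 0.7056 × 2.1657 = 0.0905.
τ(457 nm) = 0.0592 × (560/457)⁴ × 2.1657 = 0.0592 × 2.2547 × 2.1657 = 0.2891.
T(611)/T(457) = exp(τ_B − τ_A) = exp(0.1986) = 1.2197.

1.22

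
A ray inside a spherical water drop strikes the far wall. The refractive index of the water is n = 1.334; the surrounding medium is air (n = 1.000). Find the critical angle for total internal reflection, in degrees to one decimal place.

sin θ_c = n_air / n = 1.000 / 1.334 = 0.7496.
θ_c = arcsin(0.7496) = 48.56°.

48.6°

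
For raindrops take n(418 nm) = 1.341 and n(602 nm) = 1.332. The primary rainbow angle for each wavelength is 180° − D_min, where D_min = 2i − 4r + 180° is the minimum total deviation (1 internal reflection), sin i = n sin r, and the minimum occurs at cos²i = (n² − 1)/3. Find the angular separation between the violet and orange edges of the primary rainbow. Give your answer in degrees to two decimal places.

1.29°

At 418 nm (n = 1.341): cos²i = 0.26609 → i = 58.946°, r = 39.705°, D_min = 139.071°, rainbow angle = 40.929°.
At 602 nm (n = 1.332): cos²i = 0.25807 → i = 59.469°, r = 40.290°, D_min = 137.776°, rainbow angle = 42.224°.
Angular width = |40.929° − 42.224°| = 1.295°.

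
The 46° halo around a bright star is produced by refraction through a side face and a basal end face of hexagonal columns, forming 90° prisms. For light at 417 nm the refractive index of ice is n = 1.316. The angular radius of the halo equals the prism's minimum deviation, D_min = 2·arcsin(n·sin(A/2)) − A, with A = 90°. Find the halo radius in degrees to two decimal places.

n·sin(A/2) = 1.316 × sin 45° = 1.316 × 0.7071 = 0.9306.
D_min = 2·arcsin(0.9306) − 90° = 2 × 68.521° − 90° = 47.042°.

47.04°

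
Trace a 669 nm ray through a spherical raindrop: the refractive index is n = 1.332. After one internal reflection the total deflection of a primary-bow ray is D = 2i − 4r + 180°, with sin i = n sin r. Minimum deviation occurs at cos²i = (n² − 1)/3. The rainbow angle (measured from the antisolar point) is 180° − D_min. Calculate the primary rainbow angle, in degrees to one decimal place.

42.2°

cos²i = (1.77422 − 1)/3 = 0.25807; i = arccos(0.50801) = 59.469°.
sin r = sin 59.469°/1.332 = 0.64666; r = 40.290°.
D_min = 2·59.469° − 4·40.290° + 180° = 137.776°.
Rainbow angle = 180° − D_min = 42.224°.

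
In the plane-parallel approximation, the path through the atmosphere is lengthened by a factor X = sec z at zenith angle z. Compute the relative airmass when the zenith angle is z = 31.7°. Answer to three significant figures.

1.18

X = sec z = 1/cos 31.7° = 1/0.8508 = 1.1753.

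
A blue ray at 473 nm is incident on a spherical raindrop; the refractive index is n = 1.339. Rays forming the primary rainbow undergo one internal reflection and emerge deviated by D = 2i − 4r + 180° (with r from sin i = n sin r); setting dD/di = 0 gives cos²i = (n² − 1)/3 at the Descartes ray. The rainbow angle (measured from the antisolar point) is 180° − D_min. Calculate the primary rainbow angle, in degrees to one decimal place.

cos²i = (1.79292 − 1)/3 = 0.26431; i = arccos(0.51411) = 59.062°.
sin r = sin 59.062°/1.339 = 0.64057; r = 39.834°.
D_min = 2·59.062° − 4·39.834° + 180° = 138.786°.
Rainbow angle = 180° − D_min = 41.214°.

41.2°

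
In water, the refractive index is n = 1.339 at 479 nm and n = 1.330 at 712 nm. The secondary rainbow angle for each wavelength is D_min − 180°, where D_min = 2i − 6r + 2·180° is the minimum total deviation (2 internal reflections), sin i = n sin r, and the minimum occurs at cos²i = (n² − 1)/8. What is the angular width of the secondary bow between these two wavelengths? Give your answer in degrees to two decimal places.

At 479 nm (n = 1.339): cos²i = 0.09912 → i = 71.650°, r = 45.141°, D_min = 232.451°, rainbow angle = 52.451°.
At 712 nm (n = 1.330): cos²i = 0.09611 → i = 71.940°, r = 45.630°, D_min = 230.101°, rainbow angle = 50.101°.
Angular width = |52.451° − 50.101°| = 2.350°.

2.35°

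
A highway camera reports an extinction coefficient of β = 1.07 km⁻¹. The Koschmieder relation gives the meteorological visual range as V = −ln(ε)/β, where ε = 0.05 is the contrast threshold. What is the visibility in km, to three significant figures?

2.80 km

V = −ln(0.05) / 1.07 = 2.996 / 1.07 = 2.7997 km.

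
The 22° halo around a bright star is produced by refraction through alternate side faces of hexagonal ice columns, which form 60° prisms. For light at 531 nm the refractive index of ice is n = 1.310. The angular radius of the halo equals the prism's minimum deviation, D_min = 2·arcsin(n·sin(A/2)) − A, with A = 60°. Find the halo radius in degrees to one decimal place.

n·sin(A/2) = 1.310 × sin 30° = 1.310 × 0.5000 = 0.6550.
D_min = 2·arcsin(0.6550) − 60° = 2 × 40.920° − 60° = 21.839°.

21.8°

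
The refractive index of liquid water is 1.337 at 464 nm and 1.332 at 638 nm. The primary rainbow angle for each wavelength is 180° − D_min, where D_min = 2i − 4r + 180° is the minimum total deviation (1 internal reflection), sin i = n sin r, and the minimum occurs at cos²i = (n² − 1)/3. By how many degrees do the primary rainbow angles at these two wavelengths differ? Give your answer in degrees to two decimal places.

0.72°

At 464 nm (n = 1.337): cos²i = 0.26252 → i = 59.178°, r = 39.964°, D_min = 138.500°, rainbow angle = 41.500°.
At 638 nm (n = 1.332): cos²i = 0.25807 → i = 59.469°, r = 40.290°, D_min = 137.776°, rainbow angle = 42.224°.
Angular width = |41.500° − 42.224°| = 0.724°.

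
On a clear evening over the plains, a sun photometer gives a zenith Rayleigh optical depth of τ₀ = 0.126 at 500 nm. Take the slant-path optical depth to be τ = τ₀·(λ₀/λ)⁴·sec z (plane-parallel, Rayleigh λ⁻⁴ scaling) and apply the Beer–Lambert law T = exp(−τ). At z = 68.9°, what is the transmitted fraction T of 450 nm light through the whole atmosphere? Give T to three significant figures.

0.587

sec 68.9° = 2.7778.
τ = 0.126 × (500/450)⁴ × 2.7778 = 0.126 × 1.5242 × 2.7778 = 0.5335.
T = exp(−0.5335) = 0.5866.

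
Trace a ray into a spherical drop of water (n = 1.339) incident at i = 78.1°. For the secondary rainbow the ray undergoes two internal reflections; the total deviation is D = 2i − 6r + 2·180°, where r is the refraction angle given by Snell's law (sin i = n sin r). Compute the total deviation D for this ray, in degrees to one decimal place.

234.5°

sin r = sin 78.1° / 1.339 = 0.9785/1.339 = 0.7308; r = 46.95°.
D = 2·78.1° − 6·46.95° + 2·180° = 156.20° − 281.71° + 360° = 234.49°.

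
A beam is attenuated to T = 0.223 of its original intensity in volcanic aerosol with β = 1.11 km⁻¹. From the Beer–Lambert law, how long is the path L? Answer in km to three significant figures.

1.35 km

Beer–Lambert: T = exp(−βL) ⇒ L = −ln(T)/β = −ln(0.223)/1.11 = 1.5006/1.11 = 1.352 km.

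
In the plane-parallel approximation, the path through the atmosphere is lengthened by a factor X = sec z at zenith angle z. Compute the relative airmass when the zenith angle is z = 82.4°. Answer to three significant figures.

X = sec z = 1/cos 82.4° = 1/0.1323 = 7.5611.

7.56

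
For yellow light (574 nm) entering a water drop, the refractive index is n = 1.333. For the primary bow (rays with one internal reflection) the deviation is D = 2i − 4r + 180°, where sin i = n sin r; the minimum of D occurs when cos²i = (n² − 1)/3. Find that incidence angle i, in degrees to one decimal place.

59.4°

cos²i = (1.333² − 1)/3 = (1.77689 − 1)/3 = 0.25896.
cos i = 0.50888, so i = 59.410°.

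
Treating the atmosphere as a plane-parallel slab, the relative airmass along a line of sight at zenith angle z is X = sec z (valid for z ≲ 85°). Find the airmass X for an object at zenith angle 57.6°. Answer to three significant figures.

X = sec z = 1/cos 57.6° = 1/0.5358 = 1.8663.

1.87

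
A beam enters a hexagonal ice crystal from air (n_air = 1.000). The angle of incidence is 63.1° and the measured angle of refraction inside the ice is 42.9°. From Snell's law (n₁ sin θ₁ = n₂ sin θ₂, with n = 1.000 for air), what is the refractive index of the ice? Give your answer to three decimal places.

1.310

n = sin θ_i / sin θ_r = sin 63.1° / sin 42.9° = 0.8918 / 0.6807 = 1.3101.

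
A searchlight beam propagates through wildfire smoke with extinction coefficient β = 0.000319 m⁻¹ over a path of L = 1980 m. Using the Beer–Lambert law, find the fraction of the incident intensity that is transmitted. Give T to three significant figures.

τ = β·L = 0.000319 × 1980 = 0.6316.
T = exp(−0.6316) = 0.5317.

0.532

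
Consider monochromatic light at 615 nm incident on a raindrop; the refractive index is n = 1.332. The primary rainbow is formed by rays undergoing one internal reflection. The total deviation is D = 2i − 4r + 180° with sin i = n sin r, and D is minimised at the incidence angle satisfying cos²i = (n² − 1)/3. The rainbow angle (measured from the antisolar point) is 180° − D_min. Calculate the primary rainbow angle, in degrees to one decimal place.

42.2°

cos²i = (1.77422 − 1)/3 = 0.25807; i = arccos(0.50801) = 59.469°.
sin r = sin 59.469°/1.332 = 0.64666; r = 40.290°.
D_min = 2·59.469° − 4·40.290° + 180° = 137.776°.
Rainbow angle = 180° − D_min = 42.224°.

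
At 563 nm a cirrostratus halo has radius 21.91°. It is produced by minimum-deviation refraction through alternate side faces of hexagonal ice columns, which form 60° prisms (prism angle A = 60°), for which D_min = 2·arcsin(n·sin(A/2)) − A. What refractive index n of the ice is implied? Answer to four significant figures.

1.311

Rearranging: n = sin((D_min + A)/2) / sin(A/2).
(D_min + A)/2 = (21.91° + 60°)/2 = 40.955°.
n = sin 40.955° / sin 30° = 0.6555 / 0.5000 = 1.3109.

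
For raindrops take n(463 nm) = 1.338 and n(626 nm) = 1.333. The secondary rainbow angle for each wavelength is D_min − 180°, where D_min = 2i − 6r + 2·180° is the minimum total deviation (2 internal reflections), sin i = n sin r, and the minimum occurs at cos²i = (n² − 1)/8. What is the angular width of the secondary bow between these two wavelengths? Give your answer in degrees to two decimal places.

At 463 nm (n = 1.338): cos²i = 0.09878 → i = 71.682°, r = 45.195°, D_min = 232.193°, rainbow angle = 52.193°.
At 626 nm (n = 1.333): cos²i = 0.09711 → i = 71.843°, r = 45.466°, D_min = 230.891°, rainbow angle = 50.891°.
Angular width = |52.193° − 50.891°| = 1.302°.

1.30°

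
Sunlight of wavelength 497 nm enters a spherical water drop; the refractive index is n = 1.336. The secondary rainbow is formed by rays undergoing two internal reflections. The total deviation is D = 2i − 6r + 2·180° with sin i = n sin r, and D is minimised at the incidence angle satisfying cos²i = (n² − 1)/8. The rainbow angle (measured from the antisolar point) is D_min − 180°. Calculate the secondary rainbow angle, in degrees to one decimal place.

51.7°

cos²i = (1.78490 − 1)/8 = 0.09811; i = arccos(0.31323) = 71.746°.
sin r = sin 71.746°/1.336 = 0.71084; r = 45.303°.
D_min = 2·71.746° − 6·45.303° + 360° = 231.674°.
Rainbow angle = D_min − 180° = 51.674°.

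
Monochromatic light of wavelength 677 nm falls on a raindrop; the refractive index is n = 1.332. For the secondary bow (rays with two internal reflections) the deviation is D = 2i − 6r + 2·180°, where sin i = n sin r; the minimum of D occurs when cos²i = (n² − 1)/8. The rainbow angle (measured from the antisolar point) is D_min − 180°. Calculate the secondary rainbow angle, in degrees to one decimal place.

cos²i = (1.77422 − 1)/8 = 0.09678; i = arccos(0.31109) = 71.875°.
sin r = sin 71.875°/1.332 = 0.71350; r = 45.520°.
D_min = 2·71.875° − 6·45.520° + 360° = 230.628°.
Rainbow angle = D_min − 180° = 50.628°.

50.6°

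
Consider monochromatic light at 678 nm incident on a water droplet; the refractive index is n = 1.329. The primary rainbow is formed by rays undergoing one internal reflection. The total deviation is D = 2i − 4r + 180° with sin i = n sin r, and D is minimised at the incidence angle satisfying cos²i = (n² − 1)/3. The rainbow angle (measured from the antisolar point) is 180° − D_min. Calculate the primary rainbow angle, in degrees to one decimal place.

cos²i = (1.76624 − 1)/3 = 0.25541; i = arccos(0.50538) = 59.643°.
sin r = sin 59.643°/1.329 = 0.64928; r = 40.487°.
D_min = 2·59.643° − 4·40.487° + 180° = 137.337°.
Rainbow angle = 180° − D_min = 42.663°.

42.7°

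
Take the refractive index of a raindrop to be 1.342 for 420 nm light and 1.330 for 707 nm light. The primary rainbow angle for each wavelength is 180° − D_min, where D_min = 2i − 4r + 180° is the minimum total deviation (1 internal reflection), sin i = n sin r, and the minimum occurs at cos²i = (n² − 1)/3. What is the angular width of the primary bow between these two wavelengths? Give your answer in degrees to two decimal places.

At 420 nm (n = 1.342): cos²i = 0.26699 → i = 58.888°, r = 39.641°, D_min = 139.213°, rainbow angle = 40.787°.
At 707 nm (n = 1.330): cos²i = 0.25630 → i = 59.585°, r = 40.422°, D_min = 137.484°, rainbow angle = 42.516°.
Angular width = |40.787° − 42.516°| = 1.729°.

1.73°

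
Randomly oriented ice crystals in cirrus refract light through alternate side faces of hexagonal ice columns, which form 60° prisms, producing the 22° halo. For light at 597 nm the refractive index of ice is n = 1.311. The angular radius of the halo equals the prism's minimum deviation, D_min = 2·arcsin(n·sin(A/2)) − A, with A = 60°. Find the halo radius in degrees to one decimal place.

21.9°

n·sin(A/2) = 1.311 × sin 30° = 1.311 × 0.5000 = 0.6555.
D_min = 2·arcsin(0.6555) − 60° = 2 × 40.958° − 60° = 21.915°.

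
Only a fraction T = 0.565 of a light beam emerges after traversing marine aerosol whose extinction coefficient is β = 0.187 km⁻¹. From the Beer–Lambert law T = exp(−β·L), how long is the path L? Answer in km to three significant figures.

Beer–Lambert: T = exp(−βL) ⇒ L = −ln(T)/β = −ln(0.565)/0.187 = 0.5709/0.187 = 3.053 km.

3.05 km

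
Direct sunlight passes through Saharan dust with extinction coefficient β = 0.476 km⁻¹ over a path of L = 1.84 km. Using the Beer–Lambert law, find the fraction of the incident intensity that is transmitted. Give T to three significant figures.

τ = β·L = 0.476 × 1.84 = 0.8758.
T = exp(−0.8758) = 0.4165.

0.417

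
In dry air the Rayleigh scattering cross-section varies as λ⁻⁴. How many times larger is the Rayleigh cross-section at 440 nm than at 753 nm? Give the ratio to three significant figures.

8.58

Rayleigh scattering ∝ λ⁻⁴, so the ratio of coefficients is the inverse fourth power of the wavelength ratio.
σ(440)/σ(753) = (753/440)⁴ = (1.7114)⁴ = 8.578.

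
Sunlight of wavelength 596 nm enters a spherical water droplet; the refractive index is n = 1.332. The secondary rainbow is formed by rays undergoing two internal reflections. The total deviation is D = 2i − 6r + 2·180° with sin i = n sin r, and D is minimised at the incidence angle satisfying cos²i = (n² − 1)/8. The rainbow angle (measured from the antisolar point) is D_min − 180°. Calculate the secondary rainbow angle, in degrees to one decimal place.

50.6°

cos²i = (1.77422 − 1)/8 = 0.09678; i = arccos(0.31109) = 71.875°.
sin r = sin 71.875°/1.332 = 0.71350; r = 45.520°.
D_min = 2·71.875° − 6·45.520° + 360° = 230.628°.
Rainbow angle = D_min − 180° = 50.628°.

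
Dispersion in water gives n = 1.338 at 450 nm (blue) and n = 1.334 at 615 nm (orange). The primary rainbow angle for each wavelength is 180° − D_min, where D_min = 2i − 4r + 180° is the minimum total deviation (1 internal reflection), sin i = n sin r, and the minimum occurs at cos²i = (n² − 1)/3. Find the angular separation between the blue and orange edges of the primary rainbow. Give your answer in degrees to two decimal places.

0.58°

At 450 nm (n = 1.338): cos²i = 0.26341 → i = 59.120°, r = 39.899°, D_min = 138.643°, rainbow angle = 41.357°.
At 615 nm (n = 1.334): cos²i = 0.25985 → i = 59.352°, r = 40.159°, D_min = 138.067°, rainbow angle = 41.933°.
Angular width = |41.357° − 41.933°| = 0.576°.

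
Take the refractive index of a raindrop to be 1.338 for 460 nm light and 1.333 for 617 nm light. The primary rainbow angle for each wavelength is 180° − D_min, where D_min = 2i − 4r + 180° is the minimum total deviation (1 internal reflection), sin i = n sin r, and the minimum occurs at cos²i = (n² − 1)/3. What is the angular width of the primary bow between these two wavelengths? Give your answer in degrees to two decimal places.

At 460 nm (n = 1.338): cos²i = 0.26341 → i = 59.120°, r = 39.899°, D_min = 138.643°, rainbow angle = 41.357°.
At 617 nm (n = 1.333): cos²i = 0.25896 → i = 59.410°, r = 40.225°, D_min = 137.922°, rainbow angle = 42.078°.
Angular width = |41.357° − 42.078°| = 0.722°.

0.72°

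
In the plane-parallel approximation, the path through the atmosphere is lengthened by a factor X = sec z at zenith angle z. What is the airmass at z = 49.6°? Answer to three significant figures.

X = sec z = 1/cos 49.6° = 1/0.6481 = 1.5429.

1.54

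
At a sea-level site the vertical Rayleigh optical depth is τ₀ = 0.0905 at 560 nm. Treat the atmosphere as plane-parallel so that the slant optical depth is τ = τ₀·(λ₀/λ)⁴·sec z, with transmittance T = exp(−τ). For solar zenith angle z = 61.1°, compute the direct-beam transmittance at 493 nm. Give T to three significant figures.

0.732

sec 61.1° = 2.0692.
τ = 0.0905 × (560/493)⁴ × 2.0692 = 0.0905 × 1.6648 × 2.0692 = 0.3118.
T = exp(−0.3118) = 0.7322.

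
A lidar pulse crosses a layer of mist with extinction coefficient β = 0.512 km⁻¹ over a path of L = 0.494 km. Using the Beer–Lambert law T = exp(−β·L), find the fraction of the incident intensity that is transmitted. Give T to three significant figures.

0.777

τ = β·L = 0.512 × 0.494 = 0.2529.
T = exp(−0.2529) = 0.7765.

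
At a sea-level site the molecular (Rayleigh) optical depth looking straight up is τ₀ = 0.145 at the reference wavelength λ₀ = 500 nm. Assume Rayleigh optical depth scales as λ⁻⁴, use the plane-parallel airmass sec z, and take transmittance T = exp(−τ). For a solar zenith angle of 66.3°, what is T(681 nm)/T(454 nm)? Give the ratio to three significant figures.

Airmass: sec 66.3° = 2.4879.
τ(681 nm) = 0.145 × (500/681)⁴ × 2.4879 = 0.145 × 0.2906 × 2.4879 = 0.1048.
τ(454 nm) = 0.145 × (500/454)⁴ × 2.4879 = 0.145 × 1.4711 × 2.4879 = 0.5307.
T(681)/T(454) = exp(τ_B − τ_A) = exp(0.4259) = 1.5309.

1.53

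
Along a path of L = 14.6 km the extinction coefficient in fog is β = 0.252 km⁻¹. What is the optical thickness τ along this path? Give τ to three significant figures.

3.68

τ = β·L = 0.252 × 14.6 = 3.6792.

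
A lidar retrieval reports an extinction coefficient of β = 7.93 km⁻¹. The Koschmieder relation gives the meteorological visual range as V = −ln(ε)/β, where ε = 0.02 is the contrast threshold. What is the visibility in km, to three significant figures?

0.493 km

V = −ln(0.02) / 7.93 = 3.912 / 7.93 = 0.4933 km.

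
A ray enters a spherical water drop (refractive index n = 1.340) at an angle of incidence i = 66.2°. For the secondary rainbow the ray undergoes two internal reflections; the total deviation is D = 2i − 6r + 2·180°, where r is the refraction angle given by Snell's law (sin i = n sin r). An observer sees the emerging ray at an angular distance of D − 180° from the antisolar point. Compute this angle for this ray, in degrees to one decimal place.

sin r = sin 66.2° / 1.340 = 0.9150/1.340 = 0.6828; r = 43.06°.
D = 2·66.2° − 6·43.06° + 2·180° = 132.40° − 258.38° + 360° = 234.02°.
Angle from antisolar point = D − 180° = 54.02°.

54.0°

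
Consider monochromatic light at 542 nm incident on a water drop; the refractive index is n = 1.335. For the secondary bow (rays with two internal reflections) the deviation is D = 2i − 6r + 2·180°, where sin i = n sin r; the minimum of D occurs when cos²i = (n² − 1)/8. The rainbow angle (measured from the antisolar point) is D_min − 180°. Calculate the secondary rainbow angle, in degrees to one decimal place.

cos²i = (1.78222 − 1)/8 = 0.09778; i = arccos(0.31269) = 71.778°.
sin r = sin 71.778°/1.335 = 0.71150; r = 45.357°.
D_min = 2·71.778° − 6·45.357° + 360° = 231.414°.
Rainbow angle = D_min − 180° = 51.414°.

51.4°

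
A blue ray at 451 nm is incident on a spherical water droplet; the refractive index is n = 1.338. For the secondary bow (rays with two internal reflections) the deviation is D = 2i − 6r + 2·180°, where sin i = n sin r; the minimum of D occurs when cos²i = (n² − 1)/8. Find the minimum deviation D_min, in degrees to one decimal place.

cos²i = (1.79024 − 1)/8 = 0.09878; i = arccos(0.31429) = 71.682°.
sin r = sin 71.682°/1.338 = 0.70951; r = 45.195°.
D_min = 2·71.682° − 6·45.195° + 360° = 232.193°.

232.2°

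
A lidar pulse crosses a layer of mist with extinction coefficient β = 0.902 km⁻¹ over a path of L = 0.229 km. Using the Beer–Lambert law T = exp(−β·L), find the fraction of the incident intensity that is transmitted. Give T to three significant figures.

τ = β·L = 0.902 × 0.229 = 0.2066.
T = exp(−0.2066) = 0.8134.

0.813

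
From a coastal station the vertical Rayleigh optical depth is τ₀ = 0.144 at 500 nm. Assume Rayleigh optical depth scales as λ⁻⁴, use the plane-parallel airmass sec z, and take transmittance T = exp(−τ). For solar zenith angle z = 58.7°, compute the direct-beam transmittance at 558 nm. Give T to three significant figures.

0.836

sec 58.7° = 1.9249.
τ = 0.144 × (500/558)⁴ × 1.9249 = 0.144 × 0.6447 × 1.9249 = 0.1787.
T = exp(−0.1787) = 0.8364.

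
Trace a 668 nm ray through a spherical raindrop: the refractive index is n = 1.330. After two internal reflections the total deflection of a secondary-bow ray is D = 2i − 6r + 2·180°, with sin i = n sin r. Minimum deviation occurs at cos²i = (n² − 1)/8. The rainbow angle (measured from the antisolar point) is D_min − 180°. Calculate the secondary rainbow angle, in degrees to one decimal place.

cos²i = (1.76890 − 1)/8 = 0.09611; i = arccos(0.31002) = 71.940°.
sin r = sin 71.940°/1.330 = 0.71483; r = 45.630°.
D_min = 2·71.940° − 6·45.630° + 360° = 230.101°.
Rainbow angle = D_min − 180° = 50.101°.

50.1°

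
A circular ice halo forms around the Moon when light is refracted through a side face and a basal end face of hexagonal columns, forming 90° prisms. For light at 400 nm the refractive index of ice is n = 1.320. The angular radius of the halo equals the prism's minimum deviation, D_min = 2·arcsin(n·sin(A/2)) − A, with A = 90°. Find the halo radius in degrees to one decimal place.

n·sin(A/2) = 1.320 × sin 45° = 1.320 × 0.7071 = 0.9334.
D_min = 2·arcsin(0.9334) − 90° = 2 × 68.968° − 90° = 47.936°.

47.9°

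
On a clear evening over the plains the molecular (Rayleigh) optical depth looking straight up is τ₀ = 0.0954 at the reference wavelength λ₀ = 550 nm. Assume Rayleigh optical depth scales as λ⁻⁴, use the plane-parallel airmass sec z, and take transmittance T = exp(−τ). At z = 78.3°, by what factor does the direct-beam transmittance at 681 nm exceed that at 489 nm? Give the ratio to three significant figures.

1.74

Airmass: sec 78.3° = 4.9313.
τ(681 nm) = 0.0954 × (550/681)⁴ × 4.9313 = 0.0954 × 0.4255 × 4.9313 = 0.2002.
τ(489 nm) = 0.0954 × (550/489)⁴ × 4.9313 = 0.0954 × 1.6004 × 4.9313 = 0.7529.
T(681)/T(489) = exp(τ_B − τ_A) = exp(0.5527) = 1.7380.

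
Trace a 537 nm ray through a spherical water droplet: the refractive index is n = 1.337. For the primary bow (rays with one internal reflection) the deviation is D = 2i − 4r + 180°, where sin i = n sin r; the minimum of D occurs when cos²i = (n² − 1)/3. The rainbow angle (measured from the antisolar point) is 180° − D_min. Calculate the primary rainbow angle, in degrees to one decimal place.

cos²i = (1.78757 − 1)/3 = 0.26252; i = arccos(0.51237) = 59.178°.
sin r = sin 59.178°/1.337 = 0.64231; r = 39.964°.
D_min = 2·59.178° − 4·39.964° + 180° = 138.500°.
Rainbow angle = 180° − D_min = 41.500°.

41.5°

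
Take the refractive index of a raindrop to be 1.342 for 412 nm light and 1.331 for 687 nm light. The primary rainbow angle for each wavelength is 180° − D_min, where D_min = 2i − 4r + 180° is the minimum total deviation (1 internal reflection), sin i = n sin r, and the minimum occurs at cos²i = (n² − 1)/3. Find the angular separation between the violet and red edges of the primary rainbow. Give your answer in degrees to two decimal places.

At 412 nm (n = 1.342): cos²i = 0.26699 → i = 58.888°, r = 39.641°, D_min = 139.213°, rainbow angle = 40.787°.
At 687 nm (n = 1.331): cos²i = 0.25719 → i = 59.527°, r = 40.356°, D_min = 137.630°, rainbow angle = 42.370°.
Angular width = |40.787° − 42.370°| = 1.583°.

1.58°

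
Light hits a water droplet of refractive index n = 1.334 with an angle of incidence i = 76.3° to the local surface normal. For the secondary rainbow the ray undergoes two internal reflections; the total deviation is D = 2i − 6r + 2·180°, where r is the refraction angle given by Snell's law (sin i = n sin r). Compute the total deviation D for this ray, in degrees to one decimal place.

232.1°

sin r = sin 76.3° / 1.334 = 0.9715/1.334 = 0.7283; r = 46.74°.
D = 2·76.3° − 6·46.74° + 2·180° = 152.60° − 280.46° + 360° = 232.14°.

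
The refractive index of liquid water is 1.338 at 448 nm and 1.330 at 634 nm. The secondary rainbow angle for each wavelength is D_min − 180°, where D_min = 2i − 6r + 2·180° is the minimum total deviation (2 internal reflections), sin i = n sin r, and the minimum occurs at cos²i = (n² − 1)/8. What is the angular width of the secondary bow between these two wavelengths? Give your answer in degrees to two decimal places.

2.09°

At 448 nm (n = 1.338): cos²i = 0.09878 → i = 71.682°, r = 45.195°, D_min = 232.193°, rainbow angle = 52.193°.
At 634 nm (n = 1.330): cos²i = 0.09611 → i = 71.940°, r = 45.630°, D_min = 230.101°, rainbow angle = 50.101°.
Angular width = |52.193° − 50.101°| = 2.092°.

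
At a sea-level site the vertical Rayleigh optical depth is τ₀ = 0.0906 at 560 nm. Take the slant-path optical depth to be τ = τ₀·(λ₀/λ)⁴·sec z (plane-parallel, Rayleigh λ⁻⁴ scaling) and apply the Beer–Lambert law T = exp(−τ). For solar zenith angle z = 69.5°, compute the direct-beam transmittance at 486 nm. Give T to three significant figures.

sec 69.5° = 2.8555.
τ = 0.0906 × (560/486)⁴ × 2.8555 = 0.0906 × 1.7628 × 2.8555 = 0.4560.
T = exp(−0.4560) = 0.6338.

0.634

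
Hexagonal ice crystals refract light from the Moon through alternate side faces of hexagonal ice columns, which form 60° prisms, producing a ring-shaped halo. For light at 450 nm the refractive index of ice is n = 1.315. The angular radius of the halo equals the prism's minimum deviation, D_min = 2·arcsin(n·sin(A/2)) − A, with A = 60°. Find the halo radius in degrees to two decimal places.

22.22°

n·sin(A/2) = 1.315 × sin 30° = 1.315 × 0.5000 = 0.6575.
D_min = 2·arcsin(0.6575) − 60° = 2 × 41.109° − 60° = 22.219°.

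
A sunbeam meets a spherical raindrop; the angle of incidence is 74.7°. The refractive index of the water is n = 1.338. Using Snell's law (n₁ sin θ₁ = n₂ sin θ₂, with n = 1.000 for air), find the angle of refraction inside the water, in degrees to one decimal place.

46.1°

Snell: sin θ_r = sin θ_i / n = sin 74.7° / 1.338 = 0.9646 / 1.338 = 0.7209.
θ_r = arcsin(0.7209) = 46.13°.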